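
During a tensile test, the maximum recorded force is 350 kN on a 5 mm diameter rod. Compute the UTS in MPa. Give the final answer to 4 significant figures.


A0 = pi*(d/2)^2 = pi*(5/2)^2 = 19.635 mm^2
UTS = F_max / A0 = 350*1000 / 19.635
UTS = 17830 MPa


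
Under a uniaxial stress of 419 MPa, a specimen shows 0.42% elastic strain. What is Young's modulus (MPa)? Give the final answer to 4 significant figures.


E = sigma / epsilon
epsilon = 0.42% = 4.2e-03
E = 419 / 4.2e-03
E = 99760 MPa


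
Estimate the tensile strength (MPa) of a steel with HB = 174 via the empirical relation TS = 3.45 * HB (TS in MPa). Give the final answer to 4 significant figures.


TS (MPa) = 3.45 * HB
TS = 3.45 * 174
TS = 600.3 MPa


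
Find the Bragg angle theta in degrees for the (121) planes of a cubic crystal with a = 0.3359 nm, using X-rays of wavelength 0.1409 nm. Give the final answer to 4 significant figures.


d = a / sqrt(h^2+k^2+l^2)
d = 0.3359 / sqrt(6) = 0.137131 nm
lambda = 2*d*sin(theta)  =>  sin(theta) = lambda / (2*d)
sin(theta) = 0.1409 / (2 * 0.137131) = 0.513744
theta = 30.91 deg


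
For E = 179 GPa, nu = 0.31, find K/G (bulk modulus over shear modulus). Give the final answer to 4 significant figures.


G = E / (2*(1+nu))
G = 179 / (2*(1+0.31)) = 68.3206 GPa
K = E / (3*(1-2*nu))
K = 179 / (3*(1-2*0.31)) = 157.018 GPa
K/G = 157.018 / 68.3206 = 2.298


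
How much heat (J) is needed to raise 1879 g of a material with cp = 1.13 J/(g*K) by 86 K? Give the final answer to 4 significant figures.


Q = m * cp * dT
Q = 1879 * 1.13 * 86
Q = 182600 J


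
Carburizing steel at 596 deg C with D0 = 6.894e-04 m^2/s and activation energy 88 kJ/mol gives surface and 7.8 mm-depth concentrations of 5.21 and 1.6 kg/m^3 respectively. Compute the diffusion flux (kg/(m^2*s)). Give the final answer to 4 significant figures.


Step 1: D = D0 * exp(-Qd/(R*T))
T = 596 + 273.15 = 869.15 K
D = 6.894e-04 * exp(-88e3 / (8.314 * 869.15)) = 3.54494e-09 m^2/s
Step 2: J = D * (C1 - C2) / dx
J = 3.54494e-09 * (5.21 - 1.6) / 7.8e-03
J = 1.641e-06 kg/(m^2*s)


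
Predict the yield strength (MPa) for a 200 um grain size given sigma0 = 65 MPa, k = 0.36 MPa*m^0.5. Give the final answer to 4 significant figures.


sigma_y = sigma0 + k / sqrt(d)
d = 200 um = 2e-04 m
sigma_y = 65 + 0.36 / sqrt(2e-04)
sigma_y = 90.46 MPa


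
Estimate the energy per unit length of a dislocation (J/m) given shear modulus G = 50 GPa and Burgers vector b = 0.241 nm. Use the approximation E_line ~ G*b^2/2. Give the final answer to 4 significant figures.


E = G*b^2/2
b = 0.241 nm = 2.41e-10 m
G = 50 GPa = 5e+10 Pa
E = 0.5 * 5e+10 * (2.41e-10)^2
E = 1.452e-09 J/m


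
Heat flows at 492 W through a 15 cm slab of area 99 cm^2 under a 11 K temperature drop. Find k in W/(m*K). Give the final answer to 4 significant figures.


k = Q*L / (A*dT)
L = 0.15 m, A = 9.9e-03 m^2
k = 492 * 0.15 / (9.9e-03 * 11)
k = 677.7 W/(m*K)


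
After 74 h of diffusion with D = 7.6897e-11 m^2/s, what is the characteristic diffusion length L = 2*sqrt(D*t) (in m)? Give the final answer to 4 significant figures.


t = 74 hr = 266400 s
Diffusion length = 2*sqrt(D*t)
= 2*sqrt(7.6897e-11 * 266400)
= 9.052e-03 m


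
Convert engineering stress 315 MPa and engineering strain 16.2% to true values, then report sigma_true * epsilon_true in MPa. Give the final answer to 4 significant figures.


sigma_true = sigma_eng * (1 + epsilon_eng)
sigma_true = 315 * (1 + 0.162) = 366.03 MPa
epsilon_true = ln(1 + epsilon_eng)
epsilon_true = ln(1 + 0.162) = 0.150143
sigma_true * epsilon_true = 366.03 * 0.150143 = 54.96 MPa


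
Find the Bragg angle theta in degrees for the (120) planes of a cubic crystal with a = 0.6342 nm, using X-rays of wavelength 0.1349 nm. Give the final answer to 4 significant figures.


d = a / sqrt(h^2+k^2+l^2)
d = 0.6342 / sqrt(5) = 0.283623 nm
lambda = 2*d*sin(theta)  =>  sin(theta) = lambda / (2*d)
sin(theta) = 0.1349 / (2 * 0.283623) = 0.237816
theta = 13.76 deg


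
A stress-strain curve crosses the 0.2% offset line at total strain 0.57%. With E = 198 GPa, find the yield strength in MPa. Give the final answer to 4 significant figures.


Offset strain = 0.002
Elastic strain at yield = total_strain - offset = 5.7e-03 - 0.002 = 3.7e-03
sigma_y = E * elastic_strain = 198000 * 3.7e-03
sigma_y = 732.6 MPa


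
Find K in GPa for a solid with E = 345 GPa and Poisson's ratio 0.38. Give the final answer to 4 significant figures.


K = E / (3*(1-2*nu))
K = 345 / (3*(1-2*0.38))
K = 479.2 GPa


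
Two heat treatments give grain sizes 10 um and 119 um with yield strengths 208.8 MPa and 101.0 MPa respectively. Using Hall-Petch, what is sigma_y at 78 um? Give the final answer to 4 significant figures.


sigma_y = sigma0 + k / sqrt(d)
1/sqrt(d1) = 1/sqrt(1e-05) = 316.228;  1/sqrt(d2) = 91.6698
k = (sigma1 - sigma2) / (1/sqrt(d1) - 1/sqrt(d2)) = (208.8 - 101.0) / (316.228 - 91.6698) = 0.480054 MPa*m^0.5
sigma0 = sigma1 - k/sqrt(d1) = 208.8 - 0.480054*316.228 = 56.9935 MPa
sigma_y(d3) = 56.9935 + 0.480054 / sqrt(7.8e-05) = 111.3 MPa


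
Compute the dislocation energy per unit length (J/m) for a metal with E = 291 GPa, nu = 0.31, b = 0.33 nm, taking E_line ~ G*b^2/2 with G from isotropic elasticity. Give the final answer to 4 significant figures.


Step 1: G = E / (2*(1+nu))
G = 291 / (2*(1+0.31)) = 111.069 GPa = 1.11069e+11 Pa
Step 2: E_line = G*b^2/2
b = 0.33 nm = 3.3e-10 m
E_line = 0.5 * 1.11069e+11 * (3.3e-10)^2 = 6.048e-09 J/m


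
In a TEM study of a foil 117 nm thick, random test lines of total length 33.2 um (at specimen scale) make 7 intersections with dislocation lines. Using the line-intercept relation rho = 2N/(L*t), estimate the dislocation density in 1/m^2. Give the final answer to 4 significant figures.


rho = 2N / (L * t)
L = 33.2 um = 3.32e-05 m, t = 117 nm = 1.17e-07 m
rho = 2 * 7 / (3.32e-05 * 1.17e-07)
rho = 3.604e+12 1/m^2


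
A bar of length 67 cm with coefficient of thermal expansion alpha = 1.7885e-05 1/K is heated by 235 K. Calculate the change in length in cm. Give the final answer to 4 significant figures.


dL = L0 * alpha * dT
dL = 67 * 1.7885e-05 * 235
dL = 0.2816 cm


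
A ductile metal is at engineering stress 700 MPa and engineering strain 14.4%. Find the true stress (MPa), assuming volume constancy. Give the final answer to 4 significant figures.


sigma_true = sigma_eng * (1 + epsilon_eng)
sigma_true = 700 * (1 + 0.144)
sigma_true = 800.8 MPa


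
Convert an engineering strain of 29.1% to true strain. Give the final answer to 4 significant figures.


epsilon_true = ln(1 + epsilon_eng)
epsilon_true = ln(1 + 0.291)
epsilon_true = 0.2554


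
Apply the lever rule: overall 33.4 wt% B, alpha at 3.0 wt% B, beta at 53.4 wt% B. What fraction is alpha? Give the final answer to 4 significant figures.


f_alpha = (C_beta - C0) / (C_beta - C_alpha)
f_alpha = (53.4 - 33.4) / (53.4 - 3.0)
f_alpha = 0.3968


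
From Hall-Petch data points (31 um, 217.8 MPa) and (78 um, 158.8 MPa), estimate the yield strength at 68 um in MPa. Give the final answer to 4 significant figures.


sigma_y = sigma0 + k / sqrt(d)
1/sqrt(d1) = 1/sqrt(3.1e-05) = 179.605;  1/sqrt(d2) = 113.228
k = (sigma1 - sigma2) / (1/sqrt(d1) - 1/sqrt(d2)) = (217.8 - 158.8) / (179.605 - 113.228) = 0.888854 MPa*m^0.5
sigma0 = sigma1 - k/sqrt(d1) = 217.8 - 0.888854*179.605 = 58.1571 MPa
sigma_y(d3) = 58.1571 + 0.888854 / sqrt(6.8e-05) = 165.9 MPa


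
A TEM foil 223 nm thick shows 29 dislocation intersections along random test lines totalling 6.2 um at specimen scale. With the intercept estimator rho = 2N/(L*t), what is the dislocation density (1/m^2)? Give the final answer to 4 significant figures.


rho = 2N / (L * t)
L = 6.2 um = 6.2e-06 m, t = 223 nm = 2.23e-07 m
rho = 2 * 29 / (6.2e-06 * 2.23e-07)
rho = 4.195e+13 1/m^2


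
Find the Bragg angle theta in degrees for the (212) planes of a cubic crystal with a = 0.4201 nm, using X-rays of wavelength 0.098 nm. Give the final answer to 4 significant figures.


d = a / sqrt(h^2+k^2+l^2)
d = 0.4201 / sqrt(9) = 0.140033 nm
lambda = 2*d*sin(theta)  =>  sin(theta) = lambda / (2*d)
sin(theta) = 0.098 / (2 * 0.140033) = 0.349917
theta = 20.48 deg


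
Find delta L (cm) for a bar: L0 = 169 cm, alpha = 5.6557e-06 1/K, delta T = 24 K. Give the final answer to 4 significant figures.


dL = L0 * alpha * dT
dL = 169 * 5.6557e-06 * 24
dL = 0.02294 cm


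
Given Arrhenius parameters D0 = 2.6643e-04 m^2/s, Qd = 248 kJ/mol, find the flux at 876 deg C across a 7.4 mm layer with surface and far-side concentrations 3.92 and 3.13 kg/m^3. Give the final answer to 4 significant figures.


Step 1: D = D0 * exp(-Qd/(R*T))
T = 876 + 273.15 = 1149.15 K
D = 2.6643e-04 * exp(-248e3 / (8.314 * 1149.15)) = 1.42014e-15 m^2/s
Step 2: J = D * (C1 - C2) / dx
J = 1.42014e-15 * (3.92 - 3.13) / 7.4e-03
J = 1.516e-13 kg/(m^2*s)


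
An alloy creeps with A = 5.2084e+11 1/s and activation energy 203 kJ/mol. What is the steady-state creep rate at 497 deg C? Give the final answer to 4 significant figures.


rate = A * exp(-Q / (R*T))
T = 497 + 273.15 = 770.15 K
rate = 5.2084e+11 * exp(-203e3 / (8.314 * 770.15))
rate = 8.87e-03 1/s


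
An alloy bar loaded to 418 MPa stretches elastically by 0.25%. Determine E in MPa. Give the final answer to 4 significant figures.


E = sigma / epsilon
epsilon = 0.25% = 2.5e-03
E = 418 / 2.5e-03
E = 167200 MPa


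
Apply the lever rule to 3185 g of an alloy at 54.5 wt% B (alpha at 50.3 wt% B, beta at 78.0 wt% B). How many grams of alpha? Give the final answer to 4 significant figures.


f_alpha = (C_beta - C0) / (C_beta - C_alpha)
f_alpha = (78.0 - 54.5) / (78.0 - 50.3) = 0.848375
m_alpha = f_alpha * m_total = 0.848375 * 3185 = 2702 g


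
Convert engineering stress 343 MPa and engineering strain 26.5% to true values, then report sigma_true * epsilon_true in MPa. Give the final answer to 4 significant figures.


sigma_true = sigma_eng * (1 + epsilon_eng)
sigma_true = 343 * (1 + 0.265) = 433.895 MPa
epsilon_true = ln(1 + epsilon_eng)
epsilon_true = ln(1 + 0.265) = 0.235072
sigma_true * epsilon_true = 433.895 * 0.235072 = 102 MPa


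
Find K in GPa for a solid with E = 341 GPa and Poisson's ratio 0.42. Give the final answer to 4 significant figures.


K = E / (3*(1-2*nu))
K = 341 / (3*(1-2*0.42))
K = 710.4 GPa


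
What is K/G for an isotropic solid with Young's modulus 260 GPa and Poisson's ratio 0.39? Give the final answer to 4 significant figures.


G = E / (2*(1+nu))
G = 260 / (2*(1+0.39)) = 93.5252 GPa
K = E / (3*(1-2*nu))
K = 260 / (3*(1-2*0.39)) = 393.939 GPa
K/G = 393.939 / 93.5252 = 4.212


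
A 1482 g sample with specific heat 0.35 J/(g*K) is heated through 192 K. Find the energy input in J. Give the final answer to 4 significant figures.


Q = m * cp * dT
Q = 1482 * 0.35 * 192
Q = 99590 J


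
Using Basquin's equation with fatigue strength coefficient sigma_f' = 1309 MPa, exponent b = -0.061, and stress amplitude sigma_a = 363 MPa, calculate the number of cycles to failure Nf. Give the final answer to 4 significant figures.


sigma_a = sigma_f' * (2*Nf)^b
2*Nf = (sigma_a / sigma_f')^(1/b)
2*Nf = (363 / 1309)^(1/-0.061)
2*Nf = 1.35422e+09
Nf = 6.771e+08 cycles


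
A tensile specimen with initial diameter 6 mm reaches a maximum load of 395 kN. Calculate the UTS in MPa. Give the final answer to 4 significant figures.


A0 = pi*(d/2)^2 = pi*(6/2)^2 = 28.2743 mm^2
UTS = F_max / A0 = 395*1000 / 28.2743
UTS = 13970 MPa


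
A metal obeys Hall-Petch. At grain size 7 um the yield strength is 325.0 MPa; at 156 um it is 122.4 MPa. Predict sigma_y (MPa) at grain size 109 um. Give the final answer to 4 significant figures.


sigma_y = sigma0 + k / sqrt(d)
1/sqrt(d1) = 1/sqrt(7e-06) = 377.964;  1/sqrt(d2) = 80.0641
k = (sigma1 - sigma2) / (1/sqrt(d1) - 1/sqrt(d2)) = (325.0 - 122.4) / (377.964 - 80.0641) = 0.680093 MPa*m^0.5
sigma0 = sigma1 - k/sqrt(d1) = 325.0 - 0.680093*377.964 = 67.949 MPa
sigma_y(d3) = 67.949 + 0.680093 / sqrt(1.09e-04) = 133.1 MPa


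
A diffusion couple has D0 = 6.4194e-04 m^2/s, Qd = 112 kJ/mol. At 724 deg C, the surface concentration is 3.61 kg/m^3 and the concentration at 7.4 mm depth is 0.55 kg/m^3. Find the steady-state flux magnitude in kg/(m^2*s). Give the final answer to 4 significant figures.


Step 1: D = D0 * exp(-Qd/(R*T))
T = 724 + 273.15 = 997.15 K
D = 6.4194e-04 * exp(-112e3 / (8.314 * 997.15)) = 8.71529e-10 m^2/s
Step 2: J = D * (C1 - C2) / dx
J = 8.71529e-10 * (3.61 - 0.55) / 7.4e-03
J = 3.604e-07 kg/(m^2*s)


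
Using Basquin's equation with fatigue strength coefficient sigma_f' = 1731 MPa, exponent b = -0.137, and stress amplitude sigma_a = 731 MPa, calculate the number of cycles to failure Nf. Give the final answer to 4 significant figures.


sigma_a = sigma_f' * (2*Nf)^b
2*Nf = (sigma_a / sigma_f')^(1/b)
2*Nf = (731 / 1731)^(1/-0.137)
2*Nf = 540.379
Nf = 270.2 cycles


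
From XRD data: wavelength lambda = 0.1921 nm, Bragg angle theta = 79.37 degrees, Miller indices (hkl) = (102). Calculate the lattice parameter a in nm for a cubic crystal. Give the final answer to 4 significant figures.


d = lambda / (2*sin(theta))
d = 0.1921 / (2*sin(79.37 deg))
d = 0.0977271 nm
a = d * sqrt(h^2+k^2+l^2) = 0.0977271 * sqrt(5)
a = 0.2185 nm


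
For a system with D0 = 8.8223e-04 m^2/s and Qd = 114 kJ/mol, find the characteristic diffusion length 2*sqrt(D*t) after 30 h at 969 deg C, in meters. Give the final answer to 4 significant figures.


Step 1: D = D0 * exp(-Qd/(R*T))
T = 1242.15 K
D = 8.8223e-04 * exp(-114e3 / (8.314 * 1242.15)) = 1.41744e-08 m^2/s
Step 2: L = 2*sqrt(D*t)
t = 30 h = 108000 s
L = 2*sqrt(1.41744e-08 * 108000) = 0.07825 m


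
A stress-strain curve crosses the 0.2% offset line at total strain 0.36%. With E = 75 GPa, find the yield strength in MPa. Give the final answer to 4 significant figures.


Offset strain = 0.002
Elastic strain at yield = total_strain - offset = 3.6e-03 - 0.002 = 1.6e-03
sigma_y = E * elastic_strain = 75000 * 1.6e-03
sigma_y = 120 MPa


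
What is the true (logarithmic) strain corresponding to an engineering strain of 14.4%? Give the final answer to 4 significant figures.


epsilon_true = ln(1 + epsilon_eng)
epsilon_true = ln(1 + 0.144)
epsilon_true = 0.1345


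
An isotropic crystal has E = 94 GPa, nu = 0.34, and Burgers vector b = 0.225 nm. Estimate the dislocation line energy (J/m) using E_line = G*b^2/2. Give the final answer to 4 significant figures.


Step 1: G = E / (2*(1+nu))
G = 94 / (2*(1+0.34)) = 35.0746 GPa = 3.50746e+10 Pa
Step 2: E_line = G*b^2/2
b = 0.225 nm = 2.25e-10 m
E_line = 0.5 * 3.50746e+10 * (2.25e-10)^2 = 8.878e-10 J/m


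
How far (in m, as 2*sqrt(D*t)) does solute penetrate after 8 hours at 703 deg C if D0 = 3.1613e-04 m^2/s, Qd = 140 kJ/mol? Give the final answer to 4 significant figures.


Step 1: D = D0 * exp(-Qd/(R*T))
T = 976.15 K
D = 3.1613e-04 * exp(-140e3 / (8.314 * 976.15)) = 1.01876e-11 m^2/s
Step 2: L = 2*sqrt(D*t)
t = 8 h = 28800 s
L = 2*sqrt(1.01876e-11 * 28800) = 1.083e-03 m


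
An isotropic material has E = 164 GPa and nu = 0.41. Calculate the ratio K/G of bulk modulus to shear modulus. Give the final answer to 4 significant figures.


G = E / (2*(1+nu))
G = 164 / (2*(1+0.41)) = 58.156 GPa
K = E / (3*(1-2*nu))
K = 164 / (3*(1-2*0.41)) = 303.704 GPa
K/G = 303.704 / 58.156 = 5.222


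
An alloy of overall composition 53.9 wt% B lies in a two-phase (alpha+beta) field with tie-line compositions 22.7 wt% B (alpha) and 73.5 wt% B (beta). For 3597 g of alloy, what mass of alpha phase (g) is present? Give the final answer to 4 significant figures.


f_alpha = (C_beta - C0) / (C_beta - C_alpha)
f_alpha = (73.5 - 53.9) / (73.5 - 22.7) = 0.385827
m_alpha = f_alpha * m_total = 0.385827 * 3597 = 1388 g


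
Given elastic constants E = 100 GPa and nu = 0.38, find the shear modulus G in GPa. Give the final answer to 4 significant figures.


G = E / (2*(1+nu))
G = 100 / (2*(1+0.38))
G = 36.23 GPa


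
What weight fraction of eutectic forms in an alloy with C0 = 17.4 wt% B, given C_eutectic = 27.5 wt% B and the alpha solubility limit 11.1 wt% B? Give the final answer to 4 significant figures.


f_primary = (C_e - C0) / (C_e - C_alpha_max)
f_primary = (27.5 - 17.4) / (27.5 - 11.1)
f_primary = 0.615854
f_eutectic = 1 - 0.615854 = 0.3841


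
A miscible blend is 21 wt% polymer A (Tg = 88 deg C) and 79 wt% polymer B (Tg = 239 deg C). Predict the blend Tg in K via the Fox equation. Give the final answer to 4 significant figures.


1/Tg = w1/Tg1 + w2/Tg2 (in Kelvin)
Tg1 = 361.15 K, Tg2 = 512.15 K
1/Tg = 0.21/361.15 + 0.79/512.15
Tg = 470.8 K


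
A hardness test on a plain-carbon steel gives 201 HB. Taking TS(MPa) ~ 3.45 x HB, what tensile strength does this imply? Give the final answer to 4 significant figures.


TS (MPa) = 3.45 * HB
TS = 3.45 * 201
TS = 693.5 MPa


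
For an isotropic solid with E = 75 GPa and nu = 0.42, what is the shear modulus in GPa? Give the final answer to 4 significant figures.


G = E / (2*(1+nu))
G = 75 / (2*(1+0.42))
G = 26.41 GPa


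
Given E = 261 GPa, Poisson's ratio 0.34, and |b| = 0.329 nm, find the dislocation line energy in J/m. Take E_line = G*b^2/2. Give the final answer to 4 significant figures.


Step 1: G = E / (2*(1+nu))
G = 261 / (2*(1+0.34)) = 97.3881 GPa = 9.73881e+10 Pa
Step 2: E_line = G*b^2/2
b = 0.329 nm = 3.29e-10 m
E_line = 0.5 * 9.73881e+10 * (3.29e-10)^2 = 5.271e-09 J/m


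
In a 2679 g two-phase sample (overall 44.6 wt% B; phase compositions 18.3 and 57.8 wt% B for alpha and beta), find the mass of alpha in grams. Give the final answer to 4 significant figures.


f_alpha = (C_beta - C0) / (C_beta - C_alpha)
f_alpha = (57.8 - 44.6) / (57.8 - 18.3) = 0.334177
m_alpha = f_alpha * m_total = 0.334177 * 2679 = 895.3 g


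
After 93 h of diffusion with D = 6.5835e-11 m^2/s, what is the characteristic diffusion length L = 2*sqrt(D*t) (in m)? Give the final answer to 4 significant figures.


t = 93 hr = 334800 s
Diffusion length = 2*sqrt(D*t)
= 2*sqrt(6.5835e-11 * 334800)
= 9.39e-03 m


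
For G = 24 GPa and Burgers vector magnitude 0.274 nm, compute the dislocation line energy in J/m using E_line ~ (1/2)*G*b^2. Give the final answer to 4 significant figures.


E = G*b^2/2
b = 0.274 nm = 2.74e-10 m
G = 24 GPa = 2.4e+10 Pa
E = 0.5 * 2.4e+10 * (2.74e-10)^2
E = 9.009e-10 J/m


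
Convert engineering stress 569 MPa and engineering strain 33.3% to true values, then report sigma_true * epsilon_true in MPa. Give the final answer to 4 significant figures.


sigma_true = sigma_eng * (1 + epsilon_eng)
sigma_true = 569 * (1 + 0.333) = 758.477 MPa
epsilon_true = ln(1 + epsilon_eng)
epsilon_true = ln(1 + 0.333) = 0.287432
sigma_true * epsilon_true = 758.477 * 0.287432 = 218 MPa


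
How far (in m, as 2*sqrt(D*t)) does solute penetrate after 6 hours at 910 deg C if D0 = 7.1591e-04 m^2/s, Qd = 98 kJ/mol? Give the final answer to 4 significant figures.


Step 1: D = D0 * exp(-Qd/(R*T))
T = 1183.15 K
D = 7.1591e-04 * exp(-98e3 / (8.314 * 1183.15)) = 3.37381e-08 m^2/s
Step 2: L = 2*sqrt(D*t)
t = 6 h = 21600 s
L = 2*sqrt(3.37381e-08 * 21600) = 0.05399 m


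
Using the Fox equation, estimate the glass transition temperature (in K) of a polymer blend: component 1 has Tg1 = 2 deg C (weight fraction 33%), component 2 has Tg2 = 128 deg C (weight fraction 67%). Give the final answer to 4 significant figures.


1/Tg = w1/Tg1 + w2/Tg2 (in Kelvin)
Tg1 = 275.15 K, Tg2 = 401.15 K
1/Tg = 0.33/275.15 + 0.67/401.15
Tg = 348.5 K


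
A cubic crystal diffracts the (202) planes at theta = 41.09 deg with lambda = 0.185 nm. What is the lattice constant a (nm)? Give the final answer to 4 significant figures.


d = lambda / (2*sin(theta))
d = 0.185 / (2*sin(41.09 deg))
d = 0.140739 nm
a = d * sqrt(h^2+k^2+l^2) = 0.140739 * sqrt(8)
a = 0.3981 nm


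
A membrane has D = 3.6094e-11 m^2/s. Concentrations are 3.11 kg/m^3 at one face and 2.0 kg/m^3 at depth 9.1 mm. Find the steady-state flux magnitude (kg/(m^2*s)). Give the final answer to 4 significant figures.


J = -D * (dC/dx) = D * (C1 - C2) / dx
J = 3.6094e-11 * (3.11 - 2.0) / 9.1e-03
J = 4.403e-09 kg/(m^2*s)


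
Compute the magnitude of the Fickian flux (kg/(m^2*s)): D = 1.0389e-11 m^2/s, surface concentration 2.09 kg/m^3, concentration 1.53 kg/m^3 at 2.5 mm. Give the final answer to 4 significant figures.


J = -D * (dC/dx) = D * (C1 - C2) / dx
J = 1.0389e-11 * (2.09 - 1.53) / 2.5e-03
J = 2.327e-09 kg/(m^2*s)


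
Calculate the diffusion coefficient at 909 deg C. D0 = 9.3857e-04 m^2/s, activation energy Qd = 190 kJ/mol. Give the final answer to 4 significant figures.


D = D0 * exp(-Qd / (R*T))
T = 1182.15 K
D = 9.3857e-04 * exp(-190e3 / (8.314 * 1182.15))
D = 3.774e-12 m^2/s


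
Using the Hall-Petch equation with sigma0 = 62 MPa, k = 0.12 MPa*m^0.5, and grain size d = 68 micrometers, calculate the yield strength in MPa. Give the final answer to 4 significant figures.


sigma_y = sigma0 + k / sqrt(d)
d = 68 um = 6.8e-05 m
sigma_y = 62 + 0.12 / sqrt(6.8e-05)
sigma_y = 76.55 MPa


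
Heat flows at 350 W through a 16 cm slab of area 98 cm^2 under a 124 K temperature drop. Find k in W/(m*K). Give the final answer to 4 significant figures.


k = Q*L / (A*dT)
L = 0.16 m, A = 9.8e-03 m^2
k = 350 * 0.16 / (9.8e-03 * 124)
k = 46.08 W/(m*K)


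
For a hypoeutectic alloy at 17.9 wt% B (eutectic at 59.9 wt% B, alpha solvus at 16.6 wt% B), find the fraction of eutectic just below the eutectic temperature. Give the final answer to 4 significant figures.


f_primary = (C_e - C0) / (C_e - C_alpha_max)
f_primary = (59.9 - 17.9) / (59.9 - 16.6)
f_primary = 0.969977
f_eutectic = 1 - 0.969977 = 0.03002


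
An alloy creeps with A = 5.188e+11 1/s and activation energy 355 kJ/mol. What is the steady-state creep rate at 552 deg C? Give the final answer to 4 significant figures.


rate = A * exp(-Q / (R*T))
T = 552 + 273.15 = 825.15 K
rate = 5.188e+11 * exp(-355e3 / (8.314 * 825.15))
rate = 1.744e-11 1/s


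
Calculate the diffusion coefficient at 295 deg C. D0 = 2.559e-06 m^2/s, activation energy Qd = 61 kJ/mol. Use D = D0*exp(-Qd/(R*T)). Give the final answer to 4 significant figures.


D = D0 * exp(-Qd / (R*T))
T = 568.15 K
D = 2.559e-06 * exp(-61e3 / (8.314 * 568.15))
D = 6.304e-12 m^2/s


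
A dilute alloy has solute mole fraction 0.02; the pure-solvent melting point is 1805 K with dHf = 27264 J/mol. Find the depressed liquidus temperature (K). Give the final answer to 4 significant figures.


dT = R*Tm^2*x / dHf
dT = 8.314 * 1805^2 * 0.02 / 27264
dT = 19.8703 K
T_new = 1805 - 19.8703 = 1785 K


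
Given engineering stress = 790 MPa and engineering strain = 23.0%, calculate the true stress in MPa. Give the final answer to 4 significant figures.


sigma_true = sigma_eng * (1 + epsilon_eng)
sigma_true = 790 * (1 + 0.23)
sigma_true = 971.7 MPa


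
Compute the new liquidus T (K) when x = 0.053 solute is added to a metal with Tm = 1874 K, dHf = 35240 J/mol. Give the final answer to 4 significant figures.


dT = R*Tm^2*x / dHf
dT = 8.314 * 1874^2 * 0.053 / 35240
dT = 43.9126 K
T_new = 1874 - 43.9126 = 1830 K


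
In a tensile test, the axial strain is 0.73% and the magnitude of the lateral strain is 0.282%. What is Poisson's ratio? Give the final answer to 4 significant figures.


nu = -epsilon_lat / epsilon_axial
Lateral strain is contraction (negative), so using magnitudes:
nu = 0.282 / 0.73
nu = 0.3863


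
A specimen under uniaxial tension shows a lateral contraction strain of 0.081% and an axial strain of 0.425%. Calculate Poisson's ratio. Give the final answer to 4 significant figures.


nu = -epsilon_lat / epsilon_axial
Lateral strain is contraction (negative), so using magnitudes:
nu = 0.081 / 0.425
nu = 0.1906


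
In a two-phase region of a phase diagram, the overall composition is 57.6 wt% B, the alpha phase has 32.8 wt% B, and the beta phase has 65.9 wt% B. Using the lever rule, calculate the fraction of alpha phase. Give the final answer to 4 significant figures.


f_alpha = (C_beta - C0) / (C_beta - C_alpha)
f_alpha = (65.9 - 57.6) / (65.9 - 32.8)
f_alpha = 0.2508


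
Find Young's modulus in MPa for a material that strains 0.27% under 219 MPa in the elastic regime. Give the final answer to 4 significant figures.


E = sigma / epsilon
epsilon = 0.27% = 2.7e-03
E = 219 / 2.7e-03
E = 81110 MPa


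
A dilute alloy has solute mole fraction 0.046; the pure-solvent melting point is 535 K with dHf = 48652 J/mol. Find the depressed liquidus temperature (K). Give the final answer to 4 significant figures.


dT = R*Tm^2*x / dHf
dT = 8.314 * 535^2 * 0.046 / 48652
dT = 2.24996 K
T_new = 535 - 2.24996 = 532.8 K


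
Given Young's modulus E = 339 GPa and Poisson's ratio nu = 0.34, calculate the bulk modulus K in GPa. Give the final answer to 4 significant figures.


K = E / (3*(1-2*nu))
K = 339 / (3*(1-2*0.34))
K = 353.1 GPa


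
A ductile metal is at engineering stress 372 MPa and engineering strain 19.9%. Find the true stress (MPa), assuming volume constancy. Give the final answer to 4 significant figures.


sigma_true = sigma_eng * (1 + epsilon_eng)
sigma_true = 372 * (1 + 0.199)
sigma_true = 446 MPa


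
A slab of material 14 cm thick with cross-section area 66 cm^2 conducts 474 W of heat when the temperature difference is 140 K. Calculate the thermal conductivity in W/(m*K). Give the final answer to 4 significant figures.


k = Q*L / (A*dT)
L = 0.14 m, A = 6.6e-03 m^2
k = 474 * 0.14 / (6.6e-03 * 140)
k = 71.82 W/(m*K)


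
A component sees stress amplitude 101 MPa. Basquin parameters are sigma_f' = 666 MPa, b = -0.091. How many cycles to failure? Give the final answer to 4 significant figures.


sigma_a = sigma_f' * (2*Nf)^b
2*Nf = (sigma_a / sigma_f')^(1/b)
2*Nf = (101 / 666)^(1/-0.091)
2*Nf = 1.00388e+09
Nf = 5.019e+08 cycles


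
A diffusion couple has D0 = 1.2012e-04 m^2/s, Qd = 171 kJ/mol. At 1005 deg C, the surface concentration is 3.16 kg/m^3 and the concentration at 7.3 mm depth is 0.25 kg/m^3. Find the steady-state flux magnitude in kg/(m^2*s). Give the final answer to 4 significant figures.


Step 1: D = D0 * exp(-Qd/(R*T))
T = 1005 + 273.15 = 1278.15 K
D = 1.2012e-04 * exp(-171e3 / (8.314 * 1278.15)) = 1.23322e-11 m^2/s
Step 2: J = D * (C1 - C2) / dx
J = 1.23322e-11 * (3.16 - 0.25) / 7.3e-03
J = 4.916e-09 kg/(m^2*s)


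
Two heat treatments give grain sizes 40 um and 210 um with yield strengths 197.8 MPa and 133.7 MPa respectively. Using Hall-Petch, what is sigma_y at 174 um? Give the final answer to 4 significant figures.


sigma_y = sigma0 + k / sqrt(d)
1/sqrt(d1) = 1/sqrt(4e-05) = 158.114;  1/sqrt(d2) = 69.0066
k = (sigma1 - sigma2) / (1/sqrt(d1) - 1/sqrt(d2)) = (197.8 - 133.7) / (158.114 - 69.0066) = 0.719357 MPa*m^0.5
sigma0 = sigma1 - k/sqrt(d1) = 197.8 - 0.719357*158.114 = 84.0596 MPa
sigma_y(d3) = 84.0596 + 0.719357 / sqrt(1.74e-04) = 138.6 MPa


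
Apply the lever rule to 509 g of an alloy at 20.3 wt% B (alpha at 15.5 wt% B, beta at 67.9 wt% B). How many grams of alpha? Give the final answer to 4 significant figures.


f_alpha = (C_beta - C0) / (C_beta - C_alpha)
f_alpha = (67.9 - 20.3) / (67.9 - 15.5) = 0.908397
m_alpha = f_alpha * m_total = 0.908397 * 509 = 462.4 g


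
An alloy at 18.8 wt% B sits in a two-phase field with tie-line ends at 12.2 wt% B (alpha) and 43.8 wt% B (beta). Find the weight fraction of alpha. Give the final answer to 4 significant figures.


f_alpha = (C_beta - C0) / (C_beta - C_alpha)
f_alpha = (43.8 - 18.8) / (43.8 - 12.2)
f_alpha = 0.7911


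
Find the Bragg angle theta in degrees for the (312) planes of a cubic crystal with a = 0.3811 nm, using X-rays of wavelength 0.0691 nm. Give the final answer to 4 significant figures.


d = a / sqrt(h^2+k^2+l^2)
d = 0.3811 / sqrt(14) = 0.101853 nm
lambda = 2*d*sin(theta)  =>  sin(theta) = lambda / (2*d)
sin(theta) = 0.0691 / (2 * 0.101853) = 0.339213
theta = 19.83 deg


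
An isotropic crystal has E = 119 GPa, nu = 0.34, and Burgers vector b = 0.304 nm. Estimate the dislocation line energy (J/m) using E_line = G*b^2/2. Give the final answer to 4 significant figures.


Step 1: G = E / (2*(1+nu))
G = 119 / (2*(1+0.34)) = 44.403 GPa = 4.4403e+10 Pa
Step 2: E_line = G*b^2/2
b = 0.304 nm = 3.04e-10 m
E_line = 0.5 * 4.4403e+10 * (3.04e-10)^2 = 2.052e-09 J/m


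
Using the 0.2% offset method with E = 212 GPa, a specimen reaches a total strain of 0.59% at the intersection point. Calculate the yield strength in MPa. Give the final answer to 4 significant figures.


Offset strain = 0.002
Elastic strain at yield = total_strain - offset = 5.9e-03 - 0.002 = 3.9e-03
sigma_y = E * elastic_strain = 212000 * 3.9e-03
sigma_y = 826.8 MPa


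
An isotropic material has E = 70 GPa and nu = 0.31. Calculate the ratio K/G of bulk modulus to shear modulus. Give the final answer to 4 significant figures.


G = E / (2*(1+nu))
G = 70 / (2*(1+0.31)) = 26.7176 GPa
K = E / (3*(1-2*nu))
K = 70 / (3*(1-2*0.31)) = 61.4035 GPa
K/G = 61.4035 / 26.7176 = 2.298


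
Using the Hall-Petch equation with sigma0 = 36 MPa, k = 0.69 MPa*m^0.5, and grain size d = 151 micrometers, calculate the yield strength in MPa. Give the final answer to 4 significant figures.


sigma_y = sigma0 + k / sqrt(d)
d = 151 um = 1.51e-04 m
sigma_y = 36 + 0.69 / sqrt(1.51e-04)
sigma_y = 92.15 MPa


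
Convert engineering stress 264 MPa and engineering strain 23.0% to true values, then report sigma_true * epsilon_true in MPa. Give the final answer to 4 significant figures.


sigma_true = sigma_eng * (1 + epsilon_eng)
sigma_true = 264 * (1 + 0.23) = 324.72 MPa
epsilon_true = ln(1 + epsilon_eng)
epsilon_true = ln(1 + 0.23) = 0.207014
sigma_true * epsilon_true = 324.72 * 0.207014 = 67.22 MPa


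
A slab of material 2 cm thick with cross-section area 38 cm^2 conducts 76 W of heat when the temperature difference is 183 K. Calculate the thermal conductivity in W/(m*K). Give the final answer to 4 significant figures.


k = Q*L / (A*dT)
L = 0.02 m, A = 3.8e-03 m^2
k = 76 * 0.02 / (3.8e-03 * 183)
k = 2.186 W/(m*K)


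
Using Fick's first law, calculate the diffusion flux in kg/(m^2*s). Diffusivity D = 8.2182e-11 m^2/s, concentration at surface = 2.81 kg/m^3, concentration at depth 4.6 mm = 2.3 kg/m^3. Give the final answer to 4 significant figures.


J = -D * (dC/dx) = D * (C1 - C2) / dx
J = 8.2182e-11 * (2.81 - 2.3) / 4.6e-03
J = 9.111e-09 kg/(m^2*s)


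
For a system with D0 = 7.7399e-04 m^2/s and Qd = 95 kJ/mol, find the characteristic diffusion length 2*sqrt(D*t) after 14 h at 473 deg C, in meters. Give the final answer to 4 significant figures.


Step 1: D = D0 * exp(-Qd/(R*T))
T = 746.15 K
D = 7.7399e-04 * exp(-95e3 / (8.314 * 746.15)) = 1.72969e-10 m^2/s
Step 2: L = 2*sqrt(D*t)
t = 14 h = 50400 s
L = 2*sqrt(1.72969e-10 * 50400) = 5.905e-03 m


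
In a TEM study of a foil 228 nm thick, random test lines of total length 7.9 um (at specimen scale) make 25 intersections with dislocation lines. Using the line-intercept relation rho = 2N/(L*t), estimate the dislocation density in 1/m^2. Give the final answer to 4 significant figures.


rho = 2N / (L * t)
L = 7.9 um = 7.9e-06 m, t = 228 nm = 2.28e-07 m
rho = 2 * 25 / (7.9e-06 * 2.28e-07)
rho = 2.776e+13 1/m^2


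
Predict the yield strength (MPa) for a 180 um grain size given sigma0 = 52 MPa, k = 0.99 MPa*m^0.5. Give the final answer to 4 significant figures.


sigma_y = sigma0 + k / sqrt(d)
d = 180 um = 1.8e-04 m
sigma_y = 52 + 0.99 / sqrt(1.8e-04)
sigma_y = 125.8 MPa


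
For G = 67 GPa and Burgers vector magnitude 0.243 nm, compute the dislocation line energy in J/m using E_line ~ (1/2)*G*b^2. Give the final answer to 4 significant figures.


E = G*b^2/2
b = 0.243 nm = 2.43e-10 m
G = 67 GPa = 6.7e+10 Pa
E = 0.5 * 6.7e+10 * (2.43e-10)^2
E = 1.978e-09 J/m


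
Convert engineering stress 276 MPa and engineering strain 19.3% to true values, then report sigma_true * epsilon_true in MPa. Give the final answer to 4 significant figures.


sigma_true = sigma_eng * (1 + epsilon_eng)
sigma_true = 276 * (1 + 0.193) = 329.268 MPa
epsilon_true = ln(1 + epsilon_eng)
epsilon_true = ln(1 + 0.193) = 0.176471
sigma_true * epsilon_true = 329.268 * 0.176471 = 58.11 MPa


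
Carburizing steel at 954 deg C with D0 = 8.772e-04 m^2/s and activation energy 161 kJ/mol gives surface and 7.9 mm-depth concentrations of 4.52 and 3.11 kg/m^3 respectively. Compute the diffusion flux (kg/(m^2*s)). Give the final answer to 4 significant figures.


Step 1: D = D0 * exp(-Qd/(R*T))
T = 954 + 273.15 = 1227.15 K
D = 8.772e-04 * exp(-161e3 / (8.314 * 1227.15)) = 1.22957e-10 m^2/s
Step 2: J = D * (C1 - C2) / dx
J = 1.22957e-10 * (4.52 - 3.11) / 7.9e-03
J = 2.195e-08 kg/(m^2*s)


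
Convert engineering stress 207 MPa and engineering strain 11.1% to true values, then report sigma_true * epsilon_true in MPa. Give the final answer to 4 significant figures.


sigma_true = sigma_eng * (1 + epsilon_eng)
sigma_true = 207 * (1 + 0.111) = 229.977 MPa
epsilon_true = ln(1 + epsilon_eng)
epsilon_true = ln(1 + 0.111) = 0.105261
sigma_true * epsilon_true = 229.977 * 0.105261 = 24.21 MPa


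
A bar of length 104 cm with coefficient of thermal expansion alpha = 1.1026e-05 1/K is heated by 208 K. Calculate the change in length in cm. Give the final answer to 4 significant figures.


dL = L0 * alpha * dT
dL = 104 * 1.1026e-05 * 208
dL = 0.2385 cm


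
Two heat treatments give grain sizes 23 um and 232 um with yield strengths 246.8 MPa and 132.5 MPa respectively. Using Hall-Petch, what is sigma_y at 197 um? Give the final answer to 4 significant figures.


sigma_y = sigma0 + k / sqrt(d)
1/sqrt(d1) = 1/sqrt(2.3e-05) = 208.514;  1/sqrt(d2) = 65.6532
k = (sigma1 - sigma2) / (1/sqrt(d1) - 1/sqrt(d2)) = (246.8 - 132.5) / (208.514 - 65.6532) = 0.800077 MPa*m^0.5
sigma0 = sigma1 - k/sqrt(d1) = 246.8 - 0.800077*208.514 = 79.9724 MPa
sigma_y(d3) = 79.9724 + 0.800077 / sqrt(1.97e-04) = 137 MPa


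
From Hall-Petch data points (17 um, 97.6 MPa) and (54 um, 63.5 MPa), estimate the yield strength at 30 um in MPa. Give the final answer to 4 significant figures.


sigma_y = sigma0 + k / sqrt(d)
1/sqrt(d1) = 1/sqrt(1.7e-05) = 242.536;  1/sqrt(d2) = 136.083
k = (sigma1 - sigma2) / (1/sqrt(d1) - 1/sqrt(d2)) = (97.6 - 63.5) / (242.536 - 136.083) = 0.32033 MPa*m^0.5
sigma0 = sigma1 - k/sqrt(d1) = 97.6 - 0.32033*242.536 = 19.9087 MPa
sigma_y(d3) = 19.9087 + 0.32033 / sqrt(3e-05) = 78.39 MPa


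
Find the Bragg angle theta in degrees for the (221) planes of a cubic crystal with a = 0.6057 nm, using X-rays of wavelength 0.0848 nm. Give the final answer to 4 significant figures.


d = a / sqrt(h^2+k^2+l^2)
d = 0.6057 / sqrt(9) = 0.2019 nm
lambda = 2*d*sin(theta)  =>  sin(theta) = lambda / (2*d)
sin(theta) = 0.0848 / (2 * 0.2019) = 0.210005
theta = 12.12 deg


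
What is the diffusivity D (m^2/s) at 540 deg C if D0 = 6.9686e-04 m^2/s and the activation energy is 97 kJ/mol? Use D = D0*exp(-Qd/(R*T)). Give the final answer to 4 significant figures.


D = D0 * exp(-Qd / (R*T))
T = 813.15 K
D = 6.9686e-04 * exp(-97e3 / (8.314 * 813.15))
D = 4.092e-10 m^2/s


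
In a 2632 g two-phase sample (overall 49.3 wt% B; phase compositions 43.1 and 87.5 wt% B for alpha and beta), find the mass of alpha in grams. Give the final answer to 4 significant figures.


f_alpha = (C_beta - C0) / (C_beta - C_alpha)
f_alpha = (87.5 - 49.3) / (87.5 - 43.1) = 0.86036
m_alpha = f_alpha * m_total = 0.86036 * 2632 = 2264 g


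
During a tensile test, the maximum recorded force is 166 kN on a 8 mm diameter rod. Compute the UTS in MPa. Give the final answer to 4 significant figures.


A0 = pi*(d/2)^2 = pi*(8/2)^2 = 50.2655 mm^2
UTS = F_max / A0 = 166*1000 / 50.2655
UTS = 3302 MPa


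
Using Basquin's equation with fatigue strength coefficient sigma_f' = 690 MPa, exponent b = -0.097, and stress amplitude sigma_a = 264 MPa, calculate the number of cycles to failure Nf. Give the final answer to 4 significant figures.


sigma_a = sigma_f' * (2*Nf)^b
2*Nf = (sigma_a / sigma_f')^(1/b)
2*Nf = (264 / 690)^(1/-0.097)
2*Nf = 20021.5
Nf = 10010 cycles


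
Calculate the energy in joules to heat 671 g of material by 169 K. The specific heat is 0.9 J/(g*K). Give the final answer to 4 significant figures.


Q = m * cp * dT
Q = 671 * 0.9 * 169
Q = 102100 J


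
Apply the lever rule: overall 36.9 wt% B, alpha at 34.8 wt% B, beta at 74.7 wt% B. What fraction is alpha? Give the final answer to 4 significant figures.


f_alpha = (C_beta - C0) / (C_beta - C_alpha)
f_alpha = (74.7 - 36.9) / (74.7 - 34.8)
f_alpha = 0.9474


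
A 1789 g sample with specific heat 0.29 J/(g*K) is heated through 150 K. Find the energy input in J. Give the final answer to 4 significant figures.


Q = m * cp * dT
Q = 1789 * 0.29 * 150
Q = 77820 J


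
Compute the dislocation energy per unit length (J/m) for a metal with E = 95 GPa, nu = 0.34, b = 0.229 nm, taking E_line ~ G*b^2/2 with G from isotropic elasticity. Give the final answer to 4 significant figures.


Step 1: G = E / (2*(1+nu))
G = 95 / (2*(1+0.34)) = 35.4478 GPa = 3.54478e+10 Pa
Step 2: E_line = G*b^2/2
b = 0.229 nm = 2.29e-10 m
E_line = 0.5 * 3.54478e+10 * (2.29e-10)^2 = 9.295e-10 J/m


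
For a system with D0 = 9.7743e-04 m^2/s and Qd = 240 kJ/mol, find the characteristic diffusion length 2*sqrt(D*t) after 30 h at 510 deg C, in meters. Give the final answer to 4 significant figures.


Step 1: D = D0 * exp(-Qd/(R*T))
T = 783.15 K
D = 9.7743e-04 * exp(-240e3 / (8.314 * 783.15)) = 9.59304e-20 m^2/s
Step 2: L = 2*sqrt(D*t)
t = 30 h = 108000 s
L = 2*sqrt(9.59304e-20 * 108000) = 2.036e-07 m


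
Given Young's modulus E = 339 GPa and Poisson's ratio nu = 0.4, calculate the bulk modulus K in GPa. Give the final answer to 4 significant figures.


K = E / (3*(1-2*nu))
K = 339 / (3*(1-2*0.4))
K = 565 GPa


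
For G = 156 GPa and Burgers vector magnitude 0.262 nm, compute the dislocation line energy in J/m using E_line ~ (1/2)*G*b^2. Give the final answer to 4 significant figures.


E = G*b^2/2
b = 0.262 nm = 2.62e-10 m
G = 156 GPa = 1.56e+11 Pa
E = 0.5 * 1.56e+11 * (2.62e-10)^2
E = 5.354e-09 J/m


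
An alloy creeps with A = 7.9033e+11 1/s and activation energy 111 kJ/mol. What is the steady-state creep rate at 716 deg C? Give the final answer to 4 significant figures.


rate = A * exp(-Q / (R*T))
T = 716 + 273.15 = 989.15 K
rate = 7.9033e+11 * exp(-111e3 / (8.314 * 989.15))
rate = 1.086e+06 1/s


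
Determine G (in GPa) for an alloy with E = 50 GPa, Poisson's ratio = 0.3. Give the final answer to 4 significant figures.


G = E / (2*(1+nu))
G = 50 / (2*(1+0.3))
G = 19.23 GPa


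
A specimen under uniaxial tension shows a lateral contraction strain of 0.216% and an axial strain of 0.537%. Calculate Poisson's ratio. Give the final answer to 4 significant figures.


nu = -epsilon_lat / epsilon_axial
Lateral strain is contraction (negative), so using magnitudes:
nu = 0.216 / 0.537
nu = 0.4022


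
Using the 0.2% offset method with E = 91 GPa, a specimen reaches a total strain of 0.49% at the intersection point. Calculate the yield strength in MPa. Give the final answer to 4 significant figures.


Offset strain = 0.002
Elastic strain at yield = total_strain - offset = 4.9e-03 - 0.002 = 2.9e-03
sigma_y = E * elastic_strain = 91000 * 2.9e-03
sigma_y = 263.9 MPa


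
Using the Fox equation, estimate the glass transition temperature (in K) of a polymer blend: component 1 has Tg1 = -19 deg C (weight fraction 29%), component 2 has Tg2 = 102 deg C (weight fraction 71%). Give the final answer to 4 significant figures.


1/Tg = w1/Tg1 + w2/Tg2 (in Kelvin)
Tg1 = 254.15 K, Tg2 = 375.15 K
1/Tg = 0.29/254.15 + 0.71/375.15
Tg = 329.6 K


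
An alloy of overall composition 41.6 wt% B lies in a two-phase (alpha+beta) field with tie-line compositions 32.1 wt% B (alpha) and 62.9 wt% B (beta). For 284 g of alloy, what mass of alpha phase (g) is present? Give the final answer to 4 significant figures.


f_alpha = (C_beta - C0) / (C_beta - C_alpha)
f_alpha = (62.9 - 41.6) / (62.9 - 32.1) = 0.691558
m_alpha = f_alpha * m_total = 0.691558 * 284 = 196.4 g
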